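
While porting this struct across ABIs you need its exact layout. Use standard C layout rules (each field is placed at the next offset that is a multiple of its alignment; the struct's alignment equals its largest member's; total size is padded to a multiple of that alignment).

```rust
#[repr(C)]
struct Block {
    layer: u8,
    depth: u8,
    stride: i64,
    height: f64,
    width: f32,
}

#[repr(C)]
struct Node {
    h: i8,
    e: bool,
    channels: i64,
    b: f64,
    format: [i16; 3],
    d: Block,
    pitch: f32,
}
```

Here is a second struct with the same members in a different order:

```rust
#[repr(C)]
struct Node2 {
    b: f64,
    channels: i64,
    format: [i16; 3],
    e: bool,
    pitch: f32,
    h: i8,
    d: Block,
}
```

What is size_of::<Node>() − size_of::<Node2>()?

8

Block: 0..1  layer  (1B, 1-aligned); 1..2  depth  (1B, 1-aligned); 2..8  -- padding (6B); 8..16  stride  (8B, 8-aligned); 16..24  height  (8B, 8-aligned); 24..28  width  (4B, 4-aligned); 28..32  -- tail padding (4B); sizeof = 32, alignof = 8
0..1  h  (1B, 1-aligned)
1..2  e  (1B, 1-aligned)
2..8  -- padding (6B)
8..16  channels  (8B, 8-aligned)
16..24  b  (8B, 8-aligned)
24..30  format  (6B, 2-aligned)
30..32  -- padding (2B)
32..64  d  (32B, 8-aligned)
64..68  pitch  (4B, 4-aligned)
68..72  -- tail padding (4B)
sizeof = 72, alignof = 8
— Node2 —
0..8  b  (8B, 8-aligned)
8..16  channels  (8B, 8-aligned)
16..22  format  (6B, 2-aligned)
22..23  e  (1B, 1-aligned)
23..24  -- padding (1B)
24..28  pitch  (4B, 4-aligned)
28..29  h  (1B, 1-aligned)
29..32  -- padding (3B)
32..64  d  (32B, 8-aligned)
sizeof = 64, alignof = 8
72 − 64 = 8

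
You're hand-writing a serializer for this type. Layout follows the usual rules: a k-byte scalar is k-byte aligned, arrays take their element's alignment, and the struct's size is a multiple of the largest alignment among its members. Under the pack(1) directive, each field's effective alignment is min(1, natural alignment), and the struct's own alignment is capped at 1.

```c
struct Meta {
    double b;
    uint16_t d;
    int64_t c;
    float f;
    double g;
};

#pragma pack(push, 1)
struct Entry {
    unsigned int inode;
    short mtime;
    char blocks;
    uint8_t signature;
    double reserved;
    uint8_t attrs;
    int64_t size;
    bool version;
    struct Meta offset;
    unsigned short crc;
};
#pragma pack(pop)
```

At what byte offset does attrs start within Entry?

16

Meta: b at 0 (size 8, align 8) → ends 8; d at 8 (size 2, align 2) → ends 10; pad 6 to align 8 for c; c at 16 (size 8, align 8) → ends 24; f at 24 (size 4, align 4) → ends 28; pad 4 to align 8 for g; g at 32 (size 8, align 8) → ends 40; total 40 bytes, alignment 8
inode at 0 (size 4, align 1) → ends 4
mtime at 4 (size 2, align 1) → ends 6
blocks at 6 (size 1, align 1) → ends 7
signature at 7 (size 1, align 1) → ends 8
reserved at 8 (size 8, align 1) → ends 16
attrs at 16 (size 1, align 1) → ends 17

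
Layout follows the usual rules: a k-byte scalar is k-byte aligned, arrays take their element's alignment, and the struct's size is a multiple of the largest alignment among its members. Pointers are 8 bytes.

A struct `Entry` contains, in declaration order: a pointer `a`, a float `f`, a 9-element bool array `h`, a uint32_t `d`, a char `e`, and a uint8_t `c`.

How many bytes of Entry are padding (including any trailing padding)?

5

a at 0 (size 8, align 8) → ends 8
f at 8 (size 4, align 4) → ends 12
h at 12 (size 9, align 1) → ends 21
pad 3 to align 4 for d
d at 24 (size 4, align 4) → ends 28
e at 28 (size 1, align 1) → ends 29
c at 29 (size 1, align 1) → ends 30
tail pad 2 to reach multiple of 8
total 32 bytes, alignment 8
data bytes 27, size 32 → padding 5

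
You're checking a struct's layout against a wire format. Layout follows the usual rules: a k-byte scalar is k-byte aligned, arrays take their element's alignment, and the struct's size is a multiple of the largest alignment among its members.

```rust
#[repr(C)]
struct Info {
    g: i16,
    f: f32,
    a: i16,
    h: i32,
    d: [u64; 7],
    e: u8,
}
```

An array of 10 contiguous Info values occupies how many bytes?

800

0..2  g  (2B, 2-aligned)
2..4  -- padding (2B)
4..8  f  (4B, 4-aligned)
8..10  a  (2B, 2-aligned)
10..12  -- padding (2B)
12..16  h  (4B, 4-aligned)
16..72  d  (56B, 8-aligned)
72..73  e  (1B, 1-aligned)
73..80  -- tail padding (7B)
sizeof = 80, alignof = 8
array of 10: 10 × 80 = 800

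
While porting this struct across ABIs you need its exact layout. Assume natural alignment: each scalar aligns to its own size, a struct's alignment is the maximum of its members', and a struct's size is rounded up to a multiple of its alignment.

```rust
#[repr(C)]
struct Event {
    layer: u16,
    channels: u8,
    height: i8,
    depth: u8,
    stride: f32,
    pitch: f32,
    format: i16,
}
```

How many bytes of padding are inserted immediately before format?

0

0..2  layer  (2B, 2-aligned)
2..3  channels  (1B, 1-aligned)
3..4  height  (1B, 1-aligned)
4..5  depth  (1B, 1-aligned)
5..8  -- padding (3B)
8..12  stride  (4B, 4-aligned)
12..16  pitch  (4B, 4-aligned)
16..18  format  (2B, 2-aligned)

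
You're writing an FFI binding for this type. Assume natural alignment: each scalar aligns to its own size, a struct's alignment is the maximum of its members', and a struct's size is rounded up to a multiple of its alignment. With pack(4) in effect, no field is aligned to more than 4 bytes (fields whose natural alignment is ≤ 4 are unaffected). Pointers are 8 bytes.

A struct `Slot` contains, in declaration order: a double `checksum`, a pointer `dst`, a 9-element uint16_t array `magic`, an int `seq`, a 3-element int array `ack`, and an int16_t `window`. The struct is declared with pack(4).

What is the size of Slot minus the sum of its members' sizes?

4

0..8  checksum  (8B, 4-aligned)
8..16  dst  (8B, 4-aligned)
16..34  magic  (18B, 2-aligned)
34..36  -- padding (2B)
36..40  seq  (4B, 4-aligned)
40..52  ack  (12B, 4-aligned)
52..54  window  (2B, 2-aligned)
54..56  -- tail padding (2B)
sizeof = 56, alignof = 4
data bytes 52, size 56 → padding 4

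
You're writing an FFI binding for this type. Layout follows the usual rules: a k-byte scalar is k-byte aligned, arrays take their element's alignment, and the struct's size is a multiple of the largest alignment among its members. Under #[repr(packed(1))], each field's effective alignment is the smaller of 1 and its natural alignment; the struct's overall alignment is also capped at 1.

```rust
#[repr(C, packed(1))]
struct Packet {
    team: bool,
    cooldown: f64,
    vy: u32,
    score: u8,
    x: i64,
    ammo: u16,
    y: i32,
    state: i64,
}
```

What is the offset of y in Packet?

24

@0: team [1B, align 1] → 1
@1: cooldown [8B, align 1] → 9
@9: vy [4B, align 1] → 13
@13: score [1B, align 1] → 14
@14: x [8B, align 1] → 22
@22: ammo [2B, align 1] → 24
@24: y [4B, align 1] → 28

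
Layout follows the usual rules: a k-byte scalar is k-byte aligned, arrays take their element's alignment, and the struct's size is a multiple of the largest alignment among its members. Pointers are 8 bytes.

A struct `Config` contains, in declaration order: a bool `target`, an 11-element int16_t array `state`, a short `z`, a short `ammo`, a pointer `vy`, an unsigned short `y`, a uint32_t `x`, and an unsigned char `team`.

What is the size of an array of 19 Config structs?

@0: target [1B, align 1] → 1
+1 pad (align 2)
@2: state [22B, align 2] → 24
@24: z [2B, align 2] → 26
@26: ammo [2B, align 2] → 28
+4 pad (align 8)
@32: vy [8B, align 8] → 40
@40: y [2B, align 2] → 42
+2 pad (align 4)
@44: x [4B, align 4] → 48
@48: team [1B, align 1] → 49
+7 tail pad (align 8)
size 56, align 8
array of 19: 19 × 56 = 1064

1064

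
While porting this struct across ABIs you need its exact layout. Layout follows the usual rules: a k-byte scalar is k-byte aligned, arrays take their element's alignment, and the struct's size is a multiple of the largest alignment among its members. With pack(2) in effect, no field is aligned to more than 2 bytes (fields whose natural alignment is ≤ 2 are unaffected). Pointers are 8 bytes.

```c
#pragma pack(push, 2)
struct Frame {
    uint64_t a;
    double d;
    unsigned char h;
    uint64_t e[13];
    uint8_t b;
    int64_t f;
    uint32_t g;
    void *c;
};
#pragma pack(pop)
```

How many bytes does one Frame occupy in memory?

@0: a [8B, align 2] → 8
@8: d [8B, align 2] → 16
@16: h [1B, align 1] → 17
+1 pad (align 2)
@18: e [104B, align 2] → 122
@122: b [1B, align 1] → 123
+1 pad (align 2)
@124: f [8B, align 2] → 132
@132: g [4B, align 2] → 136
@136: c [8B, align 2] → 144
size 144, align 2

144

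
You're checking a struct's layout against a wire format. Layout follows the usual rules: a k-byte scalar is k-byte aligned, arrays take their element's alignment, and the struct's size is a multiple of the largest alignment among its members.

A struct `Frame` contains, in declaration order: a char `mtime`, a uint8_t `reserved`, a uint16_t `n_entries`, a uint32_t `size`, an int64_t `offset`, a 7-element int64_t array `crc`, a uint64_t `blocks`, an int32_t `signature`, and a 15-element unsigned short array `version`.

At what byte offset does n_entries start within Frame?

2

0..1  mtime  (1B, 1-aligned)
1..2  reserved  (1B, 1-aligned)
2..4  n_entries  (2B, 2-aligned)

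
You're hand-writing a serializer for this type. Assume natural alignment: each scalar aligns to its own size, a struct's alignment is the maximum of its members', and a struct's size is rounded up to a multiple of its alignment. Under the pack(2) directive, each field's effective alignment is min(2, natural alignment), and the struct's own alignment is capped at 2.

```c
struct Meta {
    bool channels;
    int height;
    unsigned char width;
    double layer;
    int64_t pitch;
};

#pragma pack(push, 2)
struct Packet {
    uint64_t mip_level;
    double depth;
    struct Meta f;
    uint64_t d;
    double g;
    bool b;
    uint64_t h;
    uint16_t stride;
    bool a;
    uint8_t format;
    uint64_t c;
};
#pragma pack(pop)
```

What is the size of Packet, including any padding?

86

Meta: @0: channels [1B, align 1] → 1; +3 pad (align 4); @4: height [4B, align 4] → 8; @8: width [1B, align 1] → 9; +7 pad (align 8); @16: layer [8B, align 8] → 24; @24: pitch [8B, align 8] → 32; size 32, align 8
@0: mip_level [8B, align 2] → 8
@8: depth [8B, align 2] → 16
@16: f [32B, align 2] → 48
@48: d [8B, align 2] → 56
@56: g [8B, align 2] → 64
@64: b [1B, align 1] → 65
+1 pad (align 2)
@66: h [8B, align 2] → 74
@74: stride [2B, align 2] → 76
@76: a [1B, align 1] → 77
@77: format [1B, align 1] → 78
@78: c [8B, align 2] → 86
size 86, align 2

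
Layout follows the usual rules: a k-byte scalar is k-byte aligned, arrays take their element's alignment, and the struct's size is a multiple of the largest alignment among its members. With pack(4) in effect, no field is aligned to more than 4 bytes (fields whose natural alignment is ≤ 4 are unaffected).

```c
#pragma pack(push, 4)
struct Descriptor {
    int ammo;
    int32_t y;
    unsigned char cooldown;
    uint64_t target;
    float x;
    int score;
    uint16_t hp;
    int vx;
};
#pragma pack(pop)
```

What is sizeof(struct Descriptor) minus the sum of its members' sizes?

5

0..4  ammo  (4B, 4-aligned)
4..8  y  (4B, 4-aligned)
8..9  cooldown  (1B, 1-aligned)
9..12  -- padding (3B)
12..20  target  (8B, 4-aligned)
20..24  x  (4B, 4-aligned)
24..28  score  (4B, 4-aligned)
28..30  hp  (2B, 2-aligned)
30..32  -- padding (2B)
32..36  vx  (4B, 4-aligned)
sizeof = 36, alignof = 4
data bytes 31, size 36 → padding 5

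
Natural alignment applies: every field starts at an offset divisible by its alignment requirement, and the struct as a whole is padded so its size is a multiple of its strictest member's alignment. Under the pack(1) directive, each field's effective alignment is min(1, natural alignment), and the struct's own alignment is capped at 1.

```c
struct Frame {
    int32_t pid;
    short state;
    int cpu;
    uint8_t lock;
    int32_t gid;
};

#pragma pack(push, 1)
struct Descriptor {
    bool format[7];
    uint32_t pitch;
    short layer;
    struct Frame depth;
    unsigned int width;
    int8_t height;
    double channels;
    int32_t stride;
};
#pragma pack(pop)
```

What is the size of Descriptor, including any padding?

Frame: @0: pid [4B, align 4] → 4; @4: state [2B, align 2] → 6; +2 pad (align 4); @8: cpu [4B, align 4] → 12; @12: lock [1B, align 1] → 13; +3 pad (align 4); @16: gid [4B, align 4] → 20; size 20, align 4
@0: format [7B, align 1] → 7
@7: pitch [4B, align 1] → 11
@11: layer [2B, align 1] → 13
@13: depth [20B, align 1] → 33
@33: width [4B, align 1] → 37
@37: height [1B, align 1] → 38
@38: channels [8B, align 1] → 46
@46: stride [4B, align 1] → 50
size 50, align 1

50 bytes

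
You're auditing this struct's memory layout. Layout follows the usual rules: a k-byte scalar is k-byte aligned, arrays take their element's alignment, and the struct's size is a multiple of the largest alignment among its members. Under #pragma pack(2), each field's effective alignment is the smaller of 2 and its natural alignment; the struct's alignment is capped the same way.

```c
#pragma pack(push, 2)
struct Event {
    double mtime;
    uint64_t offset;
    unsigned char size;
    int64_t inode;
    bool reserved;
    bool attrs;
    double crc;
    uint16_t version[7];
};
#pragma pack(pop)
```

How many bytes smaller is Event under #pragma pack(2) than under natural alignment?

14

natural layout:
  0..8  mtime  (8B, 8-aligned)
  8..16  offset  (8B, 8-aligned)
  16..17  size  (1B, 1-aligned)
  17..24  -- padding (7B)
  24..32  inode  (8B, 8-aligned)
  32..33  reserved  (1B, 1-aligned)
  33..34  attrs  (1B, 1-aligned)
  34..40  -- padding (6B)
  40..48  crc  (8B, 8-aligned)
  48..62  version  (14B, 2-aligned)
  62..64  -- tail padding (2B)
  sizeof = 64, alignof = 8
packed(2) layout:
  0..8  mtime  (8B, 2-aligned)
  8..16  offset  (8B, 2-aligned)
  16..17  size  (1B, 1-aligned)
  17..18  -- padding (1B)
  18..26  inode  (8B, 2-aligned)
  26..27  reserved  (1B, 1-aligned)
  27..28  attrs  (1B, 1-aligned)
  28..36  crc  (8B, 2-aligned)
  36..50  version  (14B, 2-aligned)
  sizeof = 50, alignof = 2
64 − 50 = 14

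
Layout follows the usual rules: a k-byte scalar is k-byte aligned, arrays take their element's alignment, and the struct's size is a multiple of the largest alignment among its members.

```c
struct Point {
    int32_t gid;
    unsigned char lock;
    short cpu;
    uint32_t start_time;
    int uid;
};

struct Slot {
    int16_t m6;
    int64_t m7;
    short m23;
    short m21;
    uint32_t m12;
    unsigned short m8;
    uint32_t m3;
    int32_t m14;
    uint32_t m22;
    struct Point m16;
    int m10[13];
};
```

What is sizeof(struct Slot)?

Point: gid at 0 (size 4, align 4) → ends 4; lock at 4 (size 1, align 1) → ends 5; pad 1 to align 2 for cpu; cpu at 6 (size 2, align 2) → ends 8; start_time at 8 (size 4, align 4) → ends 12; uid at 12 (size 4, align 4) → ends 16; total 16 bytes, alignment 4
m6 at 0 (size 2, align 2) → ends 2
pad 6 to align 8 for m7
m7 at 8 (size 8, align 8) → ends 16
m23 at 16 (size 2, align 2) → ends 18
m21 at 18 (size 2, align 2) → ends 20
m12 at 20 (size 4, align 4) → ends 24
m8 at 24 (size 2, align 2) → ends 26
pad 2 to align 4 for m3
m3 at 28 (size 4, align 4) → ends 32
m14 at 32 (size 4, align 4) → ends 36
m22 at 36 (size 4, align 4) → ends 40
m16 at 40 (size 16, align 4) → ends 56
m10 at 56 (size 52, align 4) → ends 108
tail pad 4 to reach multiple of 8
total 112 bytes, alignment 8

112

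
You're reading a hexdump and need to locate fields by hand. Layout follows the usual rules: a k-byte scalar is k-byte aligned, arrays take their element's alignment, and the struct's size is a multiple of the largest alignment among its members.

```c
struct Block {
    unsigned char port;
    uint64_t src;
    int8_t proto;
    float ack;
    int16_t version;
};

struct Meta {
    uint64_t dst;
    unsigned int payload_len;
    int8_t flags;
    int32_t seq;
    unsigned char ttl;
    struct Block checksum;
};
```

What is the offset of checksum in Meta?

Block: 0..1  port  (1B, 1-aligned); 1..8  -- padding (7B); 8..16  src  (8B, 8-aligned); 16..17  proto  (1B, 1-aligned); 17..20  -- padding (3B); 20..24  ack  (4B, 4-aligned); 24..26  version  (2B, 2-aligned); 26..32  -- tail padding (6B); sizeof = 32, alignof = 8
0..8  dst  (8B, 8-aligned)
8..12  payload_len  (4B, 4-aligned)
12..13  flags  (1B, 1-aligned)
13..16  -- padding (3B)
16..20  seq  (4B, 4-aligned)
20..21  ttl  (1B, 1-aligned)
21..24  -- padding (3B)
24..56  checksum  (32B, 8-aligned)

24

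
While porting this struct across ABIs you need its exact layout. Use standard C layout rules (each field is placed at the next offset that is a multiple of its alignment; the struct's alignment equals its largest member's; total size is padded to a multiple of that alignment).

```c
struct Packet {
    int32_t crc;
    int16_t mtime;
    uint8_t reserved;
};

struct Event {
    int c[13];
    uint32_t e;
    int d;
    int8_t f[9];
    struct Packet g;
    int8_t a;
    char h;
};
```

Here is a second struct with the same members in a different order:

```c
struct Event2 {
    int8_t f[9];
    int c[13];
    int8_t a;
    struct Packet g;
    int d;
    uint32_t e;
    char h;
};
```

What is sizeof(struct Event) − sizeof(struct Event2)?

Packet: crc at 0 (size 4, align 4) → ends 4; mtime at 4 (size 2, align 2) → ends 6; reserved at 6 (size 1, align 1) → ends 7; tail pad 1 to reach multiple of 4; total 8 bytes, alignment 4
c at 0 (size 52, align 4) → ends 52
e at 52 (size 4, align 4) → ends 56
d at 56 (size 4, align 4) → ends 60
f at 60 (size 9, align 1) → ends 69
pad 3 to align 4 for g
g at 72 (size 8, align 4) → ends 80
a at 80 (size 1, align 1) → ends 81
h at 81 (size 1, align 1) → ends 82
tail pad 2 to reach multiple of 4
total 84 bytes, alignment 4
— Event2 —
f at 0 (size 9, align 1) → ends 9
pad 3 to align 4 for c
c at 12 (size 52, align 4) → ends 64
a at 64 (size 1, align 1) → ends 65
pad 3 to align 4 for g
g at 68 (size 8, align 4) → ends 76
d at 76 (size 4, align 4) → ends 80
e at 80 (size 4, align 4) → ends 84
h at 84 (size 1, align 1) → ends 85
tail pad 3 to reach multiple of 4
total 88 bytes, alignment 4
84 − 88 = -4

-4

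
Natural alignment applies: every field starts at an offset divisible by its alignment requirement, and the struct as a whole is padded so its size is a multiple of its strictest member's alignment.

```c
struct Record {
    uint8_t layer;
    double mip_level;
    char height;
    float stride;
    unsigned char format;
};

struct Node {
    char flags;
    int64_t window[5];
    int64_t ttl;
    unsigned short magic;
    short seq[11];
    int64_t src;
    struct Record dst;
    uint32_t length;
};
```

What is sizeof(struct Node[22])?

2816

Record: layer at 0 (size 1, align 1) → ends 1; pad 7 to align 8 for mip_level; mip_level at 8 (size 8, align 8) → ends 16; height at 16 (size 1, align 1) → ends 17; pad 3 to align 4 for stride; stride at 20 (size 4, align 4) → ends 24; format at 24 (size 1, align 1) → ends 25; tail pad 7 to reach multiple of 8; total 32 bytes, alignment 8
flags at 0 (size 1, align 1) → ends 1
pad 7 to align 8 for window
window at 8 (size 40, align 8) → ends 48
ttl at 48 (size 8, align 8) → ends 56
magic at 56 (size 2, align 2) → ends 58
seq at 58 (size 22, align 2) → ends 80
src at 80 (size 8, align 8) → ends 88
dst at 88 (size 32, align 8) → ends 120
length at 120 (size 4, align 4) → ends 124
tail pad 4 to reach multiple of 8
total 128 bytes, alignment 8
array of 22: 22 × 128 = 2816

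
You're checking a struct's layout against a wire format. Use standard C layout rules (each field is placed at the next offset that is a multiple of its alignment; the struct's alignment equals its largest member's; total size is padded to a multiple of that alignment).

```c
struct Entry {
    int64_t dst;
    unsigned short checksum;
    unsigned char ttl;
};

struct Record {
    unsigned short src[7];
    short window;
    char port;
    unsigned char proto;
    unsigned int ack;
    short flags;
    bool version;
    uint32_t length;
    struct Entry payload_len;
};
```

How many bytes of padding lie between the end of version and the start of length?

Entry: dst at 0 (size 8, align 8) → ends 8; checksum at 8 (size 2, align 2) → ends 10; ttl at 10 (size 1, align 1) → ends 11; tail pad 5 to reach multiple of 8; total 16 bytes, alignment 8
src at 0 (size 14, align 2) → ends 14
window at 14 (size 2, align 2) → ends 16
port at 16 (size 1, align 1) → ends 17
proto at 17 (size 1, align 1) → ends 18
pad 2 to align 4 for ack
ack at 20 (size 4, align 4) → ends 24
flags at 24 (size 2, align 2) → ends 26
version at 26 (size 1, align 1) → ends 27
pad 1 to align 4 for length
length at 28 (size 4, align 4) → ends 32

1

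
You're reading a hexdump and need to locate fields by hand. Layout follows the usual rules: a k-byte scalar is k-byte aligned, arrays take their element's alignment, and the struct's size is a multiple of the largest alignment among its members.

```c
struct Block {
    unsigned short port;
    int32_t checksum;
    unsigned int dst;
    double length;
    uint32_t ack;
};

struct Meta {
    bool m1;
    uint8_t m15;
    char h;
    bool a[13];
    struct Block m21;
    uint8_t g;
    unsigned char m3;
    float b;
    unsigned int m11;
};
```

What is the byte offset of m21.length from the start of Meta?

Block: port at 0 (size 2, align 2) → ends 2; pad 2 to align 4 for checksum; checksum at 4 (size 4, align 4) → ends 8; dst at 8 (size 4, align 4) → ends 12; pad 4 to align 8 for length; length at 16 (size 8, align 8) → ends 24; ack at 24 (size 4, align 4) → ends 28; tail pad 4 to reach multiple of 8; total 32 bytes, alignment 8
m1 at 0 (size 1, align 1) → ends 1
m15 at 1 (size 1, align 1) → ends 2
h at 2 (size 1, align 1) → ends 3
a at 3 (size 13, align 1) → ends 16
m21 at 16 (size 32, align 8) → ends 48
within Block: length at 16
16 + 16 = 32

32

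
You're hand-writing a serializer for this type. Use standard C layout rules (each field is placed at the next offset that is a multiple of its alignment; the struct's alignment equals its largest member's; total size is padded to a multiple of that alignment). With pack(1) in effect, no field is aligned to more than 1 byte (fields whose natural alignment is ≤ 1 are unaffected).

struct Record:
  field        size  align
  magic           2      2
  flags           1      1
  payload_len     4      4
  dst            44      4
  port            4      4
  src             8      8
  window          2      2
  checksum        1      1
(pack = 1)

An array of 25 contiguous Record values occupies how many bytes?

1650

@0: magic [2B, align 1] → 2
@2: flags [1B, align 1] → 3
@3: payload_len [4B, align 1] → 7
@7: dst [44B, align 1] → 51
@51: port [4B, align 1] → 55
@55: src [8B, align 1] → 63
@63: window [2B, align 1] → 65
@65: checksum [1B, align 1] → 66
size 66, align 1
array of 25: 25 × 66 = 1650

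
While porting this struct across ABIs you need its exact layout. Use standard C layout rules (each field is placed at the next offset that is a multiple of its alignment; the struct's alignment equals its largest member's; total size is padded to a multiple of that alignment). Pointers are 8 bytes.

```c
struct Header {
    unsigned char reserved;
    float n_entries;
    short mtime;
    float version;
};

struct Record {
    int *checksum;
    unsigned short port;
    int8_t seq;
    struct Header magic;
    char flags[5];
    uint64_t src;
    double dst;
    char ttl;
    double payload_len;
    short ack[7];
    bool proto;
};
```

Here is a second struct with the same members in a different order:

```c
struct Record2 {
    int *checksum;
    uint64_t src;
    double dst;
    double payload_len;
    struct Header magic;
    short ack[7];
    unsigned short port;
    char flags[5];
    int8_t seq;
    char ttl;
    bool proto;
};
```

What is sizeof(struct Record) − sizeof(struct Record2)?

Header: reserved at 0 (size 1, align 1) → ends 1; pad 3 to align 4 for n_entries; n_entries at 4 (size 4, align 4) → ends 8; mtime at 8 (size 2, align 2) → ends 10; pad 2 to align 4 for version; version at 12 (size 4, align 4) → ends 16; total 16 bytes, alignment 4
checksum at 0 (size 8, align 8) → ends 8
port at 8 (size 2, align 2) → ends 10
seq at 10 (size 1, align 1) → ends 11
pad 1 to align 4 for magic
magic at 12 (size 16, align 4) → ends 28
flags at 28 (size 5, align 1) → ends 33
pad 7 to align 8 for src
src at 40 (size 8, align 8) → ends 48
dst at 48 (size 8, align 8) → ends 56
ttl at 56 (size 1, align 1) → ends 57
pad 7 to align 8 for payload_len
payload_len at 64 (size 8, align 8) → ends 72
ack at 72 (size 14, align 2) → ends 86
proto at 86 (size 1, align 1) → ends 87
tail pad 1 to reach multiple of 8
total 88 bytes, alignment 8
— Record2 —
checksum at 0 (size 8, align 8) → ends 8
src at 8 (size 8, align 8) → ends 16
dst at 16 (size 8, align 8) → ends 24
payload_len at 24 (size 8, align 8) → ends 32
magic at 32 (size 16, align 4) → ends 48
ack at 48 (size 14, align 2) → ends 62
port at 62 (size 2, align 2) → ends 64
flags at 64 (size 5, align 1) → ends 69
seq at 69 (size 1, align 1) → ends 70
ttl at 70 (size 1, align 1) → ends 71
proto at 71 (size 1, align 1) → ends 72
total 72 bytes, alignment 8
88 − 72 = 16

16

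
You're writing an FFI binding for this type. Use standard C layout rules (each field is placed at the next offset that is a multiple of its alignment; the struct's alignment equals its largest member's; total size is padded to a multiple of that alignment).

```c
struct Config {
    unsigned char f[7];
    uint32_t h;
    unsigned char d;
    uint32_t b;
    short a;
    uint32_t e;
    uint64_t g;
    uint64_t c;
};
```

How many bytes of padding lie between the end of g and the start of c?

@0: f [7B, align 1] → 7
+1 pad (align 4)
@8: h [4B, align 4] → 12
@12: d [1B, align 1] → 13
+3 pad (align 4)
@16: b [4B, align 4] → 20
@20: a [2B, align 2] → 22
+2 pad (align 4)
@24: e [4B, align 4] → 28
+4 pad (align 8)
@32: g [8B, align 8] → 40
@40: c [8B, align 8] → 48

0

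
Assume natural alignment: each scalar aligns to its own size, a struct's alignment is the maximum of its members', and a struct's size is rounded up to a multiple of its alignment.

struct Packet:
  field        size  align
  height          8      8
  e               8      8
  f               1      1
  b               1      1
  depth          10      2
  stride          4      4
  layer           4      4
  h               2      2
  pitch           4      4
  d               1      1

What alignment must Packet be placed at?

member alignments: height=8, e=8, f=1, b=1, depth=2, stride=4, layer=4, h=2, pitch=4, d=1
max = 8

8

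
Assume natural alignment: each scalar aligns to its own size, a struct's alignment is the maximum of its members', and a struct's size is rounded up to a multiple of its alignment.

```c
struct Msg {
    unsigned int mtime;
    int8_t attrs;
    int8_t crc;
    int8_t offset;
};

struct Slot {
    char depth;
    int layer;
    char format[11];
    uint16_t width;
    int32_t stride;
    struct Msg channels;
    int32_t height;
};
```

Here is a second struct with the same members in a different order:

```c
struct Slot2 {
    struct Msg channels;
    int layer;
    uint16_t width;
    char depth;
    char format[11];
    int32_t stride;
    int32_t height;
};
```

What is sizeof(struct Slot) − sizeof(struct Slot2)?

4

Msg: @0: mtime [4B, align 4] → 4; @4: attrs [1B, align 1] → 5; @5: crc [1B, align 1] → 6; @6: offset [1B, align 1] → 7; +1 tail pad (align 4); size 8, align 4
@0: depth [1B, align 1] → 1
+3 pad (align 4)
@4: layer [4B, align 4] → 8
@8: format [11B, align 1] → 19
+1 pad (align 2)
@20: width [2B, align 2] → 22
+2 pad (align 4)
@24: stride [4B, align 4] → 28
@28: channels [8B, align 4] → 36
@36: height [4B, align 4] → 40
size 40, align 4
— Slot2 —
@0: channels [8B, align 4] → 8
@8: layer [4B, align 4] → 12
@12: width [2B, align 2] → 14
@14: depth [1B, align 1] → 15
@15: format [11B, align 1] → 26
+2 pad (align 4)
@28: stride [4B, align 4] → 32
@32: height [4B, align 4] → 36
size 36, align 4
40 − 36 = 4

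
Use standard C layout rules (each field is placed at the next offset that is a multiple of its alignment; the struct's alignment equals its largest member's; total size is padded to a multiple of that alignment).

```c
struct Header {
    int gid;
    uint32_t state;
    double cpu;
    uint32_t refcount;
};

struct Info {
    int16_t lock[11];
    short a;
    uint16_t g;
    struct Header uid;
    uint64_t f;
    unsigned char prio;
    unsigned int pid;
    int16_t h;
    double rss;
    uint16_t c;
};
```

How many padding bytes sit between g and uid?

6

Header: gid at 0 (size 4, align 4) → ends 4; state at 4 (size 4, align 4) → ends 8; cpu at 8 (size 8, align 8) → ends 16; refcount at 16 (size 4, align 4) → ends 20; tail pad 4 to reach multiple of 8; total 24 bytes, alignment 8
lock at 0 (size 22, align 2) → ends 22
a at 22 (size 2, align 2) → ends 24
g at 24 (size 2, align 2) → ends 26
pad 6 to align 8 for uid
uid at 32 (size 24, align 8) → ends 56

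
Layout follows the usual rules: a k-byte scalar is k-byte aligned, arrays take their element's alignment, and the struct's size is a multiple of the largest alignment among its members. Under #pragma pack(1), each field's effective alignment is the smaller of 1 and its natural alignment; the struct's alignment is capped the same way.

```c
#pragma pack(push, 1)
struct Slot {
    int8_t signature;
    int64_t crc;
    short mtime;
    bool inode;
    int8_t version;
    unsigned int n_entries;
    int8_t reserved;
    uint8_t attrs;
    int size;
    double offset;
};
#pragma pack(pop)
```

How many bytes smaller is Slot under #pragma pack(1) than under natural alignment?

9

natural layout:
  0..1  signature  (1B, 1-aligned)
  1..8  -- padding (7B)
  8..16  crc  (8B, 8-aligned)
  16..18  mtime  (2B, 2-aligned)
  18..19  inode  (1B, 1-aligned)
  19..20  version  (1B, 1-aligned)
  20..24  n_entries  (4B, 4-aligned)
  24..25  reserved  (1B, 1-aligned)
  25..26  attrs  (1B, 1-aligned)
  26..28  -- padding (2B)
  28..32  size  (4B, 4-aligned)
  32..40  offset  (8B, 8-aligned)
  sizeof = 40, alignof = 8
packed(1) layout:
  0..1  signature  (1B, 1-aligned)
  1..9  crc  (8B, 1-aligned)
  9..11  mtime  (2B, 1-aligned)
  11..12  inode  (1B, 1-aligned)
  12..13  version  (1B, 1-aligned)
  13..17  n_entries  (4B, 1-aligned)
  17..18  reserved  (1B, 1-aligned)
  18..19  attrs  (1B, 1-aligned)
  19..23  size  (4B, 1-aligned)
  23..31  offset  (8B, 1-aligned)
  sizeof = 31, alignof = 1
40 − 31 = 9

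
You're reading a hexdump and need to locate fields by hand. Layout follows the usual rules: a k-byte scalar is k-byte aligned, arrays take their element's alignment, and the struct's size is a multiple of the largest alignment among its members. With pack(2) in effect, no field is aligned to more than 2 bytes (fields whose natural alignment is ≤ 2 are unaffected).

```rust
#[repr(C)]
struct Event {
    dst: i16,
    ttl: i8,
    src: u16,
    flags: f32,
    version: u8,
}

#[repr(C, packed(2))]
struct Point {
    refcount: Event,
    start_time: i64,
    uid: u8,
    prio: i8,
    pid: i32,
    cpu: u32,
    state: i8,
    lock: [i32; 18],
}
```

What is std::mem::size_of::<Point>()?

108 bytes

Event: 0..2  dst  (2B, 2-aligned); 2..3  ttl  (1B, 1-aligned); 3..4  -- padding (1B); 4..6  src  (2B, 2-aligned); 6..8  -- padding (2B); 8..12  flags  (4B, 4-aligned); 12..13  version  (1B, 1-aligned); 13..16  -- tail padding (3B); sizeof = 16, alignof = 4
0..16  refcount  (16B, 2-aligned)
16..24  start_time  (8B, 2-aligned)
24..25  uid  (1B, 1-aligned)
25..26  prio  (1B, 1-aligned)
26..30  pid  (4B, 2-aligned)
30..34  cpu  (4B, 2-aligned)
34..35  state  (1B, 1-aligned)
35..36  -- padding (1B)
36..108  lock  (72B, 2-aligned)
sizeof = 108, alignof = 2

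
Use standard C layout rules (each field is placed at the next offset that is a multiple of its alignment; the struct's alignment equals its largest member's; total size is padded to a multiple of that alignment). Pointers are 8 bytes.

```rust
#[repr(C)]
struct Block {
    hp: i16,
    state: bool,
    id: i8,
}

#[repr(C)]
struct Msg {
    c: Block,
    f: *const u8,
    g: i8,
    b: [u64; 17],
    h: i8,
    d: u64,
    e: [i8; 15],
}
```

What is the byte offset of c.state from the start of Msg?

Block: @0: hp [2B, align 2] → 2; @2: state [1B, align 1] → 3; @3: id [1B, align 1] → 4; size 4, align 2
@0: c [4B, align 2] → 4
within Block: state at 2
0 + 2 = 2

2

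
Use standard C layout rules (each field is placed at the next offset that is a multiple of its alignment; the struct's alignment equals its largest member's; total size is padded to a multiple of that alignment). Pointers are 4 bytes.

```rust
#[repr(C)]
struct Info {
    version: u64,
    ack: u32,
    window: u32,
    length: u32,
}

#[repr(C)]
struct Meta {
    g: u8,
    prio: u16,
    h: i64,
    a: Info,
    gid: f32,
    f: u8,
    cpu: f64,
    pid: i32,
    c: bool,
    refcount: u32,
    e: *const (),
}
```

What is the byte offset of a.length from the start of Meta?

32

Info: @0: version [8B, align 8] → 8; @8: ack [4B, align 4] → 12; @12: window [4B, align 4] → 16; @16: length [4B, align 4] → 20; +4 tail pad (align 8); size 24, align 8
@0: g [1B, align 1] → 1
+1 pad (align 2)
@2: prio [2B, align 2] → 4
+4 pad (align 8)
@8: h [8B, align 8] → 16
@16: a [24B, align 8] → 40
within Info: length at 16
16 + 16 = 32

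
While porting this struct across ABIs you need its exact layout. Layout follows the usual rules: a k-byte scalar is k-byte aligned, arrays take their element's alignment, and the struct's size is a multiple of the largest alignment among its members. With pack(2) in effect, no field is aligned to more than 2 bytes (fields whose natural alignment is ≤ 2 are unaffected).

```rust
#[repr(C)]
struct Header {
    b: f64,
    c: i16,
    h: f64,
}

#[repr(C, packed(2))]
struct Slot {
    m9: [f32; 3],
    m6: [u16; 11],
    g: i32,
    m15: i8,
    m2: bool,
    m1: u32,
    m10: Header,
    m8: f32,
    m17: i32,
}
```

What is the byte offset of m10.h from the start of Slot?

Header: @0: b [8B, align 8] → 8; @8: c [2B, align 2] → 10; +6 pad (align 8); @16: h [8B, align 8] → 24; size 24, align 8
@0: m9 [12B, align 2] → 12
@12: m6 [22B, align 2] → 34
@34: g [4B, align 2] → 38
@38: m15 [1B, align 1] → 39
@39: m2 [1B, align 1] → 40
@40: m1 [4B, align 2] → 44
@44: m10 [24B, align 2] → 68
within Header: h at 16
44 + 16 = 60

60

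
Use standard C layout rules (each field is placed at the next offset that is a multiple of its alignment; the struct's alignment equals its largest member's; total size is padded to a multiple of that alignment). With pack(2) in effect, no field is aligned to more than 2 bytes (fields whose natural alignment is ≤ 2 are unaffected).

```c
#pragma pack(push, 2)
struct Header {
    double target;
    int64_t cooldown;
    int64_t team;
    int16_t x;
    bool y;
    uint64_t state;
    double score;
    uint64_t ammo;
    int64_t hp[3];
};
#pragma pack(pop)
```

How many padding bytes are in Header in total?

@0: target [8B, align 2] → 8
@8: cooldown [8B, align 2] → 16
@16: team [8B, align 2] → 24
@24: x [2B, align 2] → 26
@26: y [1B, align 1] → 27
+1 pad (align 2)
@28: state [8B, align 2] → 36
@36: score [8B, align 2] → 44
@44: ammo [8B, align 2] → 52
@52: hp [24B, align 2] → 76
size 76, align 2
data bytes 75, size 76 → padding 1

1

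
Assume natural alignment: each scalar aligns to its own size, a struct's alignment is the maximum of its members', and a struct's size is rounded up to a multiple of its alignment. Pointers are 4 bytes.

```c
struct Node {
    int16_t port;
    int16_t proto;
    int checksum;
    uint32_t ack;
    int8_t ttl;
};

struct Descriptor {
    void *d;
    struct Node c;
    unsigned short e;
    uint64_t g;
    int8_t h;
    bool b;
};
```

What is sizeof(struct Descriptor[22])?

Node: @0: port [2B, align 2] → 2; @2: proto [2B, align 2] → 4; @4: checksum [4B, align 4] → 8; @8: ack [4B, align 4] → 12; @12: ttl [1B, align 1] → 13; +3 tail pad (align 4); size 16, align 4
@0: d [4B, align 4] → 4
@4: c [16B, align 4] → 20
@20: e [2B, align 2] → 22
+2 pad (align 8)
@24: g [8B, align 8] → 32
@32: h [1B, align 1] → 33
@33: b [1B, align 1] → 34
+6 tail pad (align 8)
size 40, align 8
array of 22: 22 × 40 = 880

880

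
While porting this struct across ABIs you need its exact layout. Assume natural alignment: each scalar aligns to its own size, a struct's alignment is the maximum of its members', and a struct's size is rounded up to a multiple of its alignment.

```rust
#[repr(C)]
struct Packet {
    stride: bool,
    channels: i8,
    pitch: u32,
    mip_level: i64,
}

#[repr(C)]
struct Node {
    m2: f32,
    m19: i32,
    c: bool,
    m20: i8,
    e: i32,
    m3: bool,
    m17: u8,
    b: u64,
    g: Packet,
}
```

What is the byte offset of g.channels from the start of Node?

33

Packet: @0: stride [1B, align 1] → 1; @1: channels [1B, align 1] → 2; +2 pad (align 4); @4: pitch [4B, align 4] → 8; @8: mip_level [8B, align 8] → 16; size 16, align 8
@0: m2 [4B, align 4] → 4
@4: m19 [4B, align 4] → 8
@8: c [1B, align 1] → 9
@9: m20 [1B, align 1] → 10
+2 pad (align 4)
@12: e [4B, align 4] → 16
@16: m3 [1B, align 1] → 17
@17: m17 [1B, align 1] → 18
+6 pad (align 8)
@24: b [8B, align 8] → 32
@32: g [16B, align 8] → 48
within Packet: channels at 1
32 + 1 = 33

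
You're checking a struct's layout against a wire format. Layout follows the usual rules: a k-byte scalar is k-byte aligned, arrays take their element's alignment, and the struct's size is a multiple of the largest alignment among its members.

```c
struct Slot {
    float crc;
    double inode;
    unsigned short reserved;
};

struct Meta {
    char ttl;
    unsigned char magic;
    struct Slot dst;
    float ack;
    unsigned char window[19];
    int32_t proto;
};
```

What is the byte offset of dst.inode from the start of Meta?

16

Slot: @0: crc [4B, align 4] → 4; +4 pad (align 8); @8: inode [8B, align 8] → 16; @16: reserved [2B, align 2] → 18; +6 tail pad (align 8); size 24, align 8
@0: ttl [1B, align 1] → 1
@1: magic [1B, align 1] → 2
+6 pad (align 8)
@8: dst [24B, align 8] → 32
within Slot: inode at 8
8 + 8 = 16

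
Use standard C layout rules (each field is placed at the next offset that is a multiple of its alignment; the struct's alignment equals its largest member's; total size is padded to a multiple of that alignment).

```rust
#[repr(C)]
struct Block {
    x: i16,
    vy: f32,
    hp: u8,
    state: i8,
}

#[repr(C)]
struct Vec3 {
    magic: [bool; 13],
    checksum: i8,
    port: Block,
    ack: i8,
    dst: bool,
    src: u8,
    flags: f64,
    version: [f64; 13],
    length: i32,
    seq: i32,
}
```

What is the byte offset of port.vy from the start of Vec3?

Block: 0..2  x  (2B, 2-aligned); 2..4  -- padding (2B); 4..8  vy  (4B, 4-aligned); 8..9  hp  (1B, 1-aligned); 9..10  state  (1B, 1-aligned); 10..12  -- tail padding (2B); sizeof = 12, alignof = 4
0..13  magic  (13B, 1-aligned)
13..14  checksum  (1B, 1-aligned)
14..16  -- padding (2B)
16..28  port  (12B, 4-aligned)
within Block: vy at 4
16 + 4 = 20

20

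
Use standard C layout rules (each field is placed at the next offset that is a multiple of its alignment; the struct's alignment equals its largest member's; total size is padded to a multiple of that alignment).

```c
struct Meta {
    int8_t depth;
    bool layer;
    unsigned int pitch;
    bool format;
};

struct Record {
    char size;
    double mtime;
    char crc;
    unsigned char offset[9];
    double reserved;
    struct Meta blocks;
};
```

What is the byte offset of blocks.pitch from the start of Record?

44

Meta: @0: depth [1B, align 1] → 1; @1: layer [1B, align 1] → 2; +2 pad (align 4); @4: pitch [4B, align 4] → 8; @8: format [1B, align 1] → 9; +3 tail pad (align 4); size 12, align 4
@0: size [1B, align 1] → 1
+7 pad (align 8)
@8: mtime [8B, align 8] → 16
@16: crc [1B, align 1] → 17
@17: offset [9B, align 1] → 26
+6 pad (align 8)
@32: reserved [8B, align 8] → 40
@40: blocks [12B, align 4] → 52
within Meta: pitch at 4
40 + 4 = 44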